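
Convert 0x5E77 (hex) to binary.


Each hex digit → 4 binary bits:
  5 = 0101
  E = 1110
  7 = 0111
  7 = 0111
Concatenate: 0101 1110 0111 0111
= 0101111001110111


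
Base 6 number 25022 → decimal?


Positional values (base 6):
  2 × 6^0 = 2 × 1 = 2
  2 × 6^1 = 2 × 6 = 12
  0 × 6^2 = 0 × 36 = 0
  5 × 6^3 = 5 × 216 = 1080
  2 × 6^4 = 2 × 1296 = 2592
Sum = 2 + 12 + 0 + 1080 + 2592
= 3686


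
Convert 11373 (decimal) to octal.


Divide by 8 repeatedly:
11373 ÷ 8 = 1421 remainder 5
1421 ÷ 8 = 177 remainder 5
177 ÷ 8 = 22 remainder 1
22 ÷ 8 = 2 remainder 6
2 ÷ 8 = 0 remainder 2
Reading remainders bottom-up:
= 0o26155


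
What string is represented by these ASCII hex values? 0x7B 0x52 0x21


Codes (hex): 0x7B 0x52 0x21
Per-code ASCII lookup:
  0x7B = 123  (special character) → '{'
  0x52 = 82  (range 65-90: uppercase, 82 - 65 = 17) → 'R'
  0x21 = 33  (special character) → '!'
= '{R!'


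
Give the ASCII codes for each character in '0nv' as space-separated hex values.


String: '0nv'  (3 characters)
Per-character ASCII lookup:
  '0': digits start at 48: '0' = 48 + 0 = 48 → 0x30
  'n': lowercase starts at 97: 'n' = 97 + 13 = 110 → 0x6E
  'v': lowercase starts at 97: 'v' = 97 + 21 = 118 → 0x76
= 0x30 0x6E 0x76


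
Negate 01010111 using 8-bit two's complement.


Original: 01010111
Step 1 - Invert all bits: 10101000
Step 2 - Add 1: 10101000 + 1
= 10101001 (represents -87)


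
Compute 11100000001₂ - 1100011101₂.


Align and subtract column by column (LSB to MSB, borrowing when needed):
  11100000001
- 01100011101
  -----------
  col 0: (1 - 0 borrow-in) - 1 → 1 - 1 = 0, borrow out 0
  col 1: (0 - 0 borrow-in) - 0 → 0 - 0 = 0, borrow out 0
  col 2: (0 - 0 borrow-in) - 1 → borrow from next column: (0+2) - 1 = 1, borrow out 1
  col 3: (0 - 1 borrow-in) - 1 → borrow from next column: (-1+2) - 1 = 0, borrow out 1
  col 4: (0 - 1 borrow-in) - 1 → borrow from next column: (-1+2) - 1 = 0, borrow out 1
  col 5: (0 - 1 borrow-in) - 0 → borrow from next column: (-1+2) - 0 = 1, borrow out 1
  col 6: (0 - 1 borrow-in) - 0 → borrow from next column: (-1+2) - 0 = 1, borrow out 1
  col 7: (0 - 1 borrow-in) - 0 → borrow from next column: (-1+2) - 0 = 1, borrow out 1
  col 8: (1 - 1 borrow-in) - 1 → borrow from next column: (0+2) - 1 = 1, borrow out 1
  col 9: (1 - 1 borrow-in) - 1 → borrow from next column: (0+2) - 1 = 1, borrow out 1
  col 10: (1 - 1 borrow-in) - 0 → 0 - 0 = 0, borrow out 0
Reading bits MSB→LSB: 01111100100
Strip leading zeros: 1111100100
= 1111100100


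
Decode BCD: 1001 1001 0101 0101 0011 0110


Each 4-bit group → digit:
  1001 → 9
  1001 → 9
  0101 → 5
  0101 → 5
  0011 → 3
  0110 → 6
= 995536


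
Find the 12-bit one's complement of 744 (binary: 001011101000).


Original: 001011101000
Invert all bits:
  bit 0: 0 → 1
  bit 1: 0 → 1
  bit 2: 1 → 0
  bit 3: 0 → 1
  bit 4: 1 → 0
  bit 5: 1 → 0
  bit 6: 1 → 0
  bit 7: 0 → 1
  bit 8: 1 → 0
  bit 9: 0 → 1
  bit 10: 0 → 1
  bit 11: 0 → 1
= 110100010111


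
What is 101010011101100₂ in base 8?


Group into 3-bit groups: 101010011101100
  101 = 5
  010 = 2
  011 = 3
  101 = 5
  100 = 4
= 0o52354


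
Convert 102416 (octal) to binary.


Each octal digit → 3 binary bits:
  1 = 001
  0 = 000
  2 = 010
  4 = 100
  1 = 001
  6 = 110
Concatenate: 001 000 010 100 001 110
= 001000010100001110


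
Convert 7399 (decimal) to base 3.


Divide by 3 repeatedly:
7399 ÷ 3 = 2466 remainder 1
2466 ÷ 3 = 822 remainder 0
822 ÷ 3 = 274 remainder 0
274 ÷ 3 = 91 remainder 1
91 ÷ 3 = 30 remainder 1
30 ÷ 3 = 10 remainder 0
10 ÷ 3 = 3 remainder 1
3 ÷ 3 = 1 remainder 0
1 ÷ 3 = 0 remainder 1
Reading remainders bottom-up:
= 101011001


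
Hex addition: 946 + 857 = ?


Align and add column by column (LSB to MSB, each column mod 16 with carry):
  0946
+ 0857
  ----
  col 0: 6(6) + 7(7) + 0 (carry in) = 13 → D(13), carry out 0
  col 1: 4(4) + 5(5) + 0 (carry in) = 9 → 9(9), carry out 0
  col 2: 9(9) + 8(8) + 0 (carry in) = 17 → 1(1), carry out 1
  col 3: 0(0) + 0(0) + 1 (carry in) = 1 → 1(1), carry out 0
Reading digits MSB→LSB: 119D
Strip leading zeros: 119D
= 0x119D


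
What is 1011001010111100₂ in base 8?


Group into 3-bit groups: 001011001010111100
  001 = 1
  011 = 3
  001 = 1
  010 = 2
  111 = 7
  100 = 4
= 0o131274


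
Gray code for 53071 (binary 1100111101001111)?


Binary: 1100111101001111
Gray code: G = B XOR (B >> 1)
B >> 1 = 0110011110100111
1100111101001111 XOR 0110011110100111:
  1 XOR 0 = 1
  1 XOR 1 = 0
  0 XOR 1 = 1
  0 XOR 0 = 0
  1 XOR 0 = 1
  1 XOR 1 = 0
  1 XOR 1 = 0
  1 XOR 1 = 0
  0 XOR 1 = 1
  1 XOR 0 = 1
  0 XOR 1 = 1
  0 XOR 0 = 0
  1 XOR 0 = 1
  1 XOR 1 = 0
  1 XOR 1 = 0
  1 XOR 1 = 0
= 1010100011101000


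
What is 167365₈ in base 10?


Positional values:
Position 0: 5 × 8^0 = 5
Position 1: 6 × 8^1 = 48
Position 2: 3 × 8^2 = 192
Position 3: 7 × 8^3 = 3584
Position 4: 6 × 8^4 = 24576
Position 5: 1 × 8^5 = 32768
Sum = 5 + 48 + 192 + 3584 + 24576 + 32768
= 61173


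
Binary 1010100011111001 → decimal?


Positional values:
Bit 0: 1 × 2^0 = 1
Bit 3: 1 × 2^3 = 8
Bit 4: 1 × 2^4 = 16
Bit 5: 1 × 2^5 = 32
Bit 6: 1 × 2^6 = 64
Bit 7: 1 × 2^7 = 128
Bit 11: 1 × 2^11 = 2048
Bit 13: 1 × 2^13 = 8192
Bit 15: 1 × 2^15 = 32768
Sum = 1 + 8 + 16 + 32 + 64 + 128 + 2048 + 8192 + 32768
= 43257


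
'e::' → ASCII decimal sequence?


String: 'e::'  (3 characters)
Per-character ASCII lookup:
  'e': lowercase starts at 97: 'e' = 97 + 4 = 101
  ':': special character: ':' = 58
  ':': special character: ':' = 58
= 101 58 58


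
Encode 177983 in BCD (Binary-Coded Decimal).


Each digit → 4-bit binary:
  1 → 0001
  7 → 0111
  7 → 0111
  9 → 1001
  8 → 1000
  3 → 0011
= 0001 0111 0111 1001 1000 0011


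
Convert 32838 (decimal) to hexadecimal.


Divide by 16 repeatedly:
32838 ÷ 16 = 2052 remainder 6 (6)
2052 ÷ 16 = 128 remainder 4 (4)
128 ÷ 16 = 8 remainder 0 (0)
8 ÷ 16 = 0 remainder 8 (8)
Reading remainders bottom-up:
= 0x8046


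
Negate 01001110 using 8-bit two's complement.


Original: 01001110
Step 1 - Invert all bits: 10110001
Step 2 - Add 1: 10110001 + 1
= 10110010 (represents -78)


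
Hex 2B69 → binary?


Each hex digit → 4 binary bits:
  2 = 0010
  B = 1011
  6 = 0110
  9 = 1001
Concatenate: 0010 1011 0110 1001
= 0010101101101001


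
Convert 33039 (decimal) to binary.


Divide by 2 repeatedly:
33039 ÷ 2 = 16519 remainder 1
16519 ÷ 2 = 8259 remainder 1
8259 ÷ 2 = 4129 remainder 1
4129 ÷ 2 = 2064 remainder 1
2064 ÷ 2 = 1032 remainder 0
1032 ÷ 2 = 516 remainder 0
516 ÷ 2 = 258 remainder 0
258 ÷ 2 = 129 remainder 0
129 ÷ 2 = 64 remainder 1
64 ÷ 2 = 32 remainder 0
32 ÷ 2 = 16 remainder 0
16 ÷ 2 = 8 remainder 0
8 ÷ 2 = 4 remainder 0
4 ÷ 2 = 2 remainder 0
2 ÷ 2 = 1 remainder 0
1 ÷ 2 = 0 remainder 1
Reading remainders bottom-up:
= 1000000100001111


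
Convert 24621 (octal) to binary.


Each octal digit → 3 binary bits:
  2 = 010
  4 = 100
  6 = 110
  2 = 010
  1 = 001
Concatenate: 010 100 110 010 001
= 010100110010001


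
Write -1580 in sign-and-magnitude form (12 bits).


Sign bit: 1 (negative)
Magnitude: 1580 = 11000101100
= 111000101100


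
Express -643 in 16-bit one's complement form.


Original: 0000001010000011
Invert all bits:
  bit 0: 0 → 1
  bit 1: 0 → 1
  bit 2: 0 → 1
  bit 3: 0 → 1
  bit 4: 0 → 1
  bit 5: 0 → 1
  bit 6: 1 → 0
  bit 7: 0 → 1
  bit 8: 1 → 0
  bit 9: 0 → 1
  bit 10: 0 → 1
  bit 11: 0 → 1
  bit 12: 0 → 1
  bit 13: 0 → 1
  bit 14: 1 → 0
  bit 15: 1 → 0
= 1111110101111100


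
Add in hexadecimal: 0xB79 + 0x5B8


Align and add column by column (LSB to MSB, each column mod 16 with carry):
  0B79
+ 05B8
  ----
  col 0: 9(9) + 8(8) + 0 (carry in) = 17 → 1(1), carry out 1
  col 1: 7(7) + B(11) + 1 (carry in) = 19 → 3(3), carry out 1
  col 2: B(11) + 5(5) + 1 (carry in) = 17 → 1(1), carry out 1
  col 3: 0(0) + 0(0) + 1 (carry in) = 1 → 1(1), carry out 0
Reading digits MSB→LSB: 1131
Strip leading zeros: 1131
= 0x1131


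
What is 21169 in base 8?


Divide by 8 repeatedly:
21169 ÷ 8 = 2646 remainder 1
2646 ÷ 8 = 330 remainder 6
330 ÷ 8 = 41 remainder 2
41 ÷ 8 = 5 remainder 1
5 ÷ 8 = 0 remainder 5
Reading remainders bottom-up:
= 0o51261


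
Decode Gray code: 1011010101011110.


Gray code: 1011010101011110
MSB stays the same: 1
Each subsequent bit = prev_binary XOR current_gray:
  B[1] = 1 XOR 0 = 1
  B[2] = 1 XOR 1 = 0
  B[3] = 0 XOR 1 = 1
  B[4] = 1 XOR 0 = 1
  B[5] = 1 XOR 1 = 0
  B[6] = 0 XOR 0 = 0
  B[7] = 0 XOR 1 = 1
  B[8] = 1 XOR 0 = 1
  B[9] = 1 XOR 1 = 0
  B[10] = 0 XOR 0 = 0
  B[11] = 0 XOR 1 = 1
  B[12] = 1 XOR 1 = 0
  B[13] = 0 XOR 1 = 1
  B[14] = 1 XOR 1 = 0
  B[15] = 0 XOR 0 = 0
= 1101100110010100 (55700 decimal)


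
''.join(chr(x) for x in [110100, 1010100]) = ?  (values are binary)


Codes (binary): 110100 1010100
Per-code ASCII lookup:
  110100 = 52  (range 48-57: digits, 52 - 48 = 4) → '4'
  1010100 = 84  (range 65-90: uppercase, 84 - 65 = 19) → 'T'
= '4T'


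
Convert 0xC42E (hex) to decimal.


Positional values:
Position 0: E × 16^0 = 14 × 1 = 14
Position 1: 2 × 16^1 = 2 × 16 = 32
Position 2: 4 × 16^2 = 4 × 256 = 1024
Position 3: C × 16^3 = 12 × 4096 = 49152
Sum = 14 + 32 + 1024 + 49152
= 50222


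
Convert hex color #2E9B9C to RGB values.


Hex: #2E9B9C
R = 2E₁₆ = 46
G = 9B₁₆ = 155
B = 9C₁₆ = 156
= RGB(46, 155, 156)


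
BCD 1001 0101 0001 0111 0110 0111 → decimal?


Each 4-bit group → digit:
  1001 → 9
  0101 → 5
  0001 → 1
  0111 → 7
  0110 → 6
  0111 → 7
= 951767


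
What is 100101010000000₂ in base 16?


Group into 4-bit nibbles: 0100101010000000
  0100 = 4
  1010 = A
  1000 = 8
  0000 = 0
= 0x4A80


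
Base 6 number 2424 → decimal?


Positional values (base 6):
  4 × 6^0 = 4 × 1 = 4
  2 × 6^1 = 2 × 6 = 12
  4 × 6^2 = 4 × 36 = 144
  2 × 6^3 = 2 × 216 = 432
Sum = 4 + 12 + 144 + 432
= 592


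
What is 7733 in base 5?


Divide by 5 repeatedly:
7733 ÷ 5 = 1546 remainder 3
1546 ÷ 5 = 309 remainder 1
309 ÷ 5 = 61 remainder 4
61 ÷ 5 = 12 remainder 1
12 ÷ 5 = 2 remainder 2
2 ÷ 5 = 0 remainder 2
Reading remainders bottom-up:
= 221413


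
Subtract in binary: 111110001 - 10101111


Align and subtract column by column (LSB to MSB, borrowing when needed):
  111110001
- 010101111
  ---------
  col 0: (1 - 0 borrow-in) - 1 → 1 - 1 = 0, borrow out 0
  col 1: (0 - 0 borrow-in) - 1 → borrow from next column: (0+2) - 1 = 1, borrow out 1
  col 2: (0 - 1 borrow-in) - 1 → borrow from next column: (-1+2) - 1 = 0, borrow out 1
  col 3: (0 - 1 borrow-in) - 1 → borrow from next column: (-1+2) - 1 = 0, borrow out 1
  col 4: (1 - 1 borrow-in) - 0 → 0 - 0 = 0, borrow out 0
  col 5: (1 - 0 borrow-in) - 1 → 1 - 1 = 0, borrow out 0
  col 6: (1 - 0 borrow-in) - 0 → 1 - 0 = 1, borrow out 0
  col 7: (1 - 0 borrow-in) - 1 → 1 - 1 = 0, borrow out 0
  col 8: (1 - 0 borrow-in) - 0 → 1 - 0 = 1, borrow out 0
Reading bits MSB→LSB: 101000010
Strip leading zeros: 101000010
= 101000010


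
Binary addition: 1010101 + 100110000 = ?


Align and add column by column (LSB to MSB, carry propagating):
  0001010101
+ 0100110000
  ----------
  col 0: 1 + 0 + 0 (carry in) = 1 → bit 1, carry out 0
  col 1: 0 + 0 + 0 (carry in) = 0 → bit 0, carry out 0
  col 2: 1 + 0 + 0 (carry in) = 1 → bit 1, carry out 0
  col 3: 0 + 0 + 0 (carry in) = 0 → bit 0, carry out 0
  col 4: 1 + 1 + 0 (carry in) = 2 → bit 0, carry out 1
  col 5: 0 + 1 + 1 (carry in) = 2 → bit 0, carry out 1
  col 6: 1 + 0 + 1 (carry in) = 2 → bit 0, carry out 1
  col 7: 0 + 0 + 1 (carry in) = 1 → bit 1, carry out 0
  col 8: 0 + 1 + 0 (carry in) = 1 → bit 1, carry out 0
  col 9: 0 + 0 + 0 (carry in) = 0 → bit 0, carry out 0
Reading bits MSB→LSB: 0110000101
Strip leading zeros: 110000101
= 110000101


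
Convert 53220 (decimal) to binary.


Divide by 2 repeatedly:
53220 ÷ 2 = 26610 remainder 0
26610 ÷ 2 = 13305 remainder 0
13305 ÷ 2 = 6652 remainder 1
6652 ÷ 2 = 3326 remainder 0
3326 ÷ 2 = 1663 remainder 0
1663 ÷ 2 = 831 remainder 1
831 ÷ 2 = 415 remainder 1
415 ÷ 2 = 207 remainder 1
207 ÷ 2 = 103 remainder 1
103 ÷ 2 = 51 remainder 1
51 ÷ 2 = 25 remainder 1
25 ÷ 2 = 12 remainder 1
12 ÷ 2 = 6 remainder 0
6 ÷ 2 = 3 remainder 0
3 ÷ 2 = 1 remainder 1
1 ÷ 2 = 0 remainder 1
Reading remainders bottom-up:
= 1100111111100100


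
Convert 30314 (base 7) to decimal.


Positional values (base 7):
  4 × 7^0 = 4 × 1 = 4
  1 × 7^1 = 1 × 7 = 7
  3 × 7^2 = 3 × 49 = 147
  0 × 7^3 = 0 × 343 = 0
  3 × 7^4 = 3 × 2401 = 7203
Sum = 4 + 7 + 147 + 0 + 7203
= 7361


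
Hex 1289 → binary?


Each hex digit → 4 binary bits:
  1 = 0001
  2 = 0010
  8 = 1000
  9 = 1001
Concatenate: 0001 0010 1000 1001
= 0001001010001001


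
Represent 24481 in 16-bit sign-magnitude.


Sign bit: 0 (positive)
Magnitude: 24481 = 101111110100001
= 0101111110100001


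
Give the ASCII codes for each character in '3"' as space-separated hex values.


String: '3"'  (2 characters)
Per-character ASCII lookup:
  '3': digits start at 48: '3' = 48 + 3 = 51 → 0x33
  '"': special character: '"' = 34 → 0x22
= 0x33 0x22


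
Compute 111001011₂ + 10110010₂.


Align and add column by column (LSB to MSB, carry propagating):
  0111001011
+ 0010110010
  ----------
  col 0: 1 + 0 + 0 (carry in) = 1 → bit 1, carry out 0
  col 1: 1 + 1 + 0 (carry in) = 2 → bit 0, carry out 1
  col 2: 0 + 0 + 1 (carry in) = 1 → bit 1, carry out 0
  col 3: 1 + 0 + 0 (carry in) = 1 → bit 1, carry out 0
  col 4: 0 + 1 + 0 (carry in) = 1 → bit 1, carry out 0
  col 5: 0 + 1 + 0 (carry in) = 1 → bit 1, carry out 0
  col 6: 1 + 0 + 0 (carry in) = 1 → bit 1, carry out 0
  col 7: 1 + 1 + 0 (carry in) = 2 → bit 0, carry out 1
  col 8: 1 + 0 + 1 (carry in) = 2 → bit 0, carry out 1
  col 9: 0 + 0 + 1 (carry in) = 1 → bit 1, carry out 0
Reading bits MSB→LSB: 1001111101
Strip leading zeros: 1001111101
= 1001111101


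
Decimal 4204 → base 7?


Divide by 7 repeatedly:
4204 ÷ 7 = 600 remainder 4
600 ÷ 7 = 85 remainder 5
85 ÷ 7 = 12 remainder 1
12 ÷ 7 = 1 remainder 5
1 ÷ 7 = 0 remainder 1
Reading remainders bottom-up:
= 15154


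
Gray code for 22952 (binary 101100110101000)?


Binary: 101100110101000
Gray code: G = B XOR (B >> 1)
B >> 1 = 010110011010100
101100110101000 XOR 010110011010100:
  1 XOR 0 = 1
  0 XOR 1 = 1
  1 XOR 0 = 1
  1 XOR 1 = 0
  0 XOR 1 = 1
  0 XOR 0 = 0
  1 XOR 0 = 1
  1 XOR 1 = 0
  0 XOR 1 = 1
  1 XOR 0 = 1
  0 XOR 1 = 1
  1 XOR 0 = 1
  0 XOR 1 = 1
  0 XOR 0 = 0
  0 XOR 0 = 0
= 111010101111100


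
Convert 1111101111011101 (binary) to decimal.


Positional values:
Bit 0: 1 × 2^0 = 1
Bit 2: 1 × 2^2 = 4
Bit 3: 1 × 2^3 = 8
Bit 4: 1 × 2^4 = 16
Bit 6: 1 × 2^6 = 64
Bit 7: 1 × 2^7 = 128
Bit 8: 1 × 2^8 = 256
Bit 9: 1 × 2^9 = 512
Bit 11: 1 × 2^11 = 2048
Bit 12: 1 × 2^12 = 4096
Bit 13: 1 × 2^13 = 8192
Bit 14: 1 × 2^14 = 16384
Bit 15: 1 × 2^15 = 32768
Sum = 1 + 4 + 8 + 16 + 64 + 128 + 256 + 512 + 2048 + 4096 + 8192 + 16384 + 32768
= 64477


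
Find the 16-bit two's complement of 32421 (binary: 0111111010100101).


Original: 0111111010100101
Step 1 - Invert all bits: 1000000101011010
Step 2 - Add 1: 1000000101011010 + 1
= 1000000101011011 (represents -32421)


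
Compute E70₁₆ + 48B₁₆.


Align and add column by column (LSB to MSB, each column mod 16 with carry):
  0E70
+ 048B
  ----
  col 0: 0(0) + B(11) + 0 (carry in) = 11 → B(11), carry out 0
  col 1: 7(7) + 8(8) + 0 (carry in) = 15 → F(15), carry out 0
  col 2: E(14) + 4(4) + 0 (carry in) = 18 → 2(2), carry out 1
  col 3: 0(0) + 0(0) + 1 (carry in) = 1 → 1(1), carry out 0
Reading digits MSB→LSB: 12FB
Strip leading zeros: 12FB
= 0x12FB


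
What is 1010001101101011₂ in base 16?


Group into 4-bit nibbles: 1010001101101011
  1010 = A
  0011 = 3
  0110 = 6
  1011 = B
= 0xA36B


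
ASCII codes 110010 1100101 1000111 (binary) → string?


Codes (binary): 110010 1100101 1000111
Per-code ASCII lookup:
  110010 = 50  (range 48-57: digits, 50 - 48 = 2) → '2'
  1100101 = 101  (range 97-122: lowercase, 101 - 97 = 4) → 'e'
  1000111 = 71  (range 65-90: uppercase, 71 - 65 = 6) → 'G'
= '2eG'


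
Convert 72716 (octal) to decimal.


Positional values:
Position 0: 6 × 8^0 = 6
Position 1: 1 × 8^1 = 8
Position 2: 7 × 8^2 = 448
Position 3: 2 × 8^3 = 1024
Position 4: 7 × 8^4 = 28672
Sum = 6 + 8 + 448 + 1024 + 28672
= 30158


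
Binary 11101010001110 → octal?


Group into 3-bit groups: 011101010001110
  011 = 3
  101 = 5
  010 = 2
  001 = 1
  110 = 6
= 0o35216


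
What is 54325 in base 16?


Divide by 16 repeatedly:
54325 ÷ 16 = 3395 remainder 5 (5)
3395 ÷ 16 = 212 remainder 3 (3)
212 ÷ 16 = 13 remainder 4 (4)
13 ÷ 16 = 0 remainder 13 (D)
Reading remainders bottom-up:
= 0xD435


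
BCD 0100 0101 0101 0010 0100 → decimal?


Each 4-bit group → digit:
  0100 → 4
  0101 → 5
  0101 → 5
  0010 → 2
  0100 → 4
= 45524


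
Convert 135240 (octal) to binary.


Each octal digit → 3 binary bits:
  1 = 001
  3 = 011
  5 = 101
  2 = 010
  4 = 100
  0 = 000
Concatenate: 001 011 101 010 100 000
= 001011101010100000


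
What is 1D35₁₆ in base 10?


Positional values:
Position 0: 5 × 16^0 = 5 × 1 = 5
Position 1: 3 × 16^1 = 3 × 16 = 48
Position 2: D × 16^2 = 13 × 256 = 3328
Position 3: 1 × 16^3 = 1 × 4096 = 4096
Sum = 5 + 48 + 3328 + 4096
= 7477


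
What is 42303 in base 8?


Divide by 8 repeatedly:
42303 ÷ 8 = 5287 remainder 7
5287 ÷ 8 = 660 remainder 7
660 ÷ 8 = 82 remainder 4
82 ÷ 8 = 10 remainder 2
10 ÷ 8 = 1 remainder 2
1 ÷ 8 = 0 remainder 1
Reading remainders bottom-up:
= 0o122477


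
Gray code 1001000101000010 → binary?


Gray code: 1001000101000010
MSB stays the same: 1
Each subsequent bit = prev_binary XOR current_gray:
  B[1] = 1 XOR 0 = 1
  B[2] = 1 XOR 0 = 1
  B[3] = 1 XOR 1 = 0
  B[4] = 0 XOR 0 = 0
  B[5] = 0 XOR 0 = 0
  B[6] = 0 XOR 0 = 0
  B[7] = 0 XOR 1 = 1
  B[8] = 1 XOR 0 = 1
  B[9] = 1 XOR 1 = 0
  B[10] = 0 XOR 0 = 0
  B[11] = 0 XOR 0 = 0
  B[12] = 0 XOR 0 = 0
  B[13] = 0 XOR 0 = 0
  B[14] = 0 XOR 1 = 1
  B[15] = 1 XOR 0 = 1
= 1110000110000011 (57731 decimal)


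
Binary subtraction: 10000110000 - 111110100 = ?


Align and subtract column by column (LSB to MSB, borrowing when needed):
  10000110000
- 00111110100
  -----------
  col 0: (0 - 0 borrow-in) - 0 → 0 - 0 = 0, borrow out 0
  col 1: (0 - 0 borrow-in) - 0 → 0 - 0 = 0, borrow out 0
  col 2: (0 - 0 borrow-in) - 1 → borrow from next column: (0+2) - 1 = 1, borrow out 1
  col 3: (0 - 1 borrow-in) - 0 → borrow from next column: (-1+2) - 0 = 1, borrow out 1
  col 4: (1 - 1 borrow-in) - 1 → borrow from next column: (0+2) - 1 = 1, borrow out 1
  col 5: (1 - 1 borrow-in) - 1 → borrow from next column: (0+2) - 1 = 1, borrow out 1
  col 6: (0 - 1 borrow-in) - 1 → borrow from next column: (-1+2) - 1 = 0, borrow out 1
  col 7: (0 - 1 borrow-in) - 1 → borrow from next column: (-1+2) - 1 = 0, borrow out 1
  col 8: (0 - 1 borrow-in) - 1 → borrow from next column: (-1+2) - 1 = 0, borrow out 1
  col 9: (0 - 1 borrow-in) - 0 → borrow from next column: (-1+2) - 0 = 1, borrow out 1
  col 10: (1 - 1 borrow-in) - 0 → 0 - 0 = 0, borrow out 0
Reading bits MSB→LSB: 01000111100
Strip leading zeros: 1000111100
= 1000111100


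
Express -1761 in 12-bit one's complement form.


Original: 011011100001
Invert all bits:
  bit 0: 0 → 1
  bit 1: 1 → 0
  bit 2: 1 → 0
  bit 3: 0 → 1
  bit 4: 1 → 0
  bit 5: 1 → 0
  bit 6: 1 → 0
  bit 7: 0 → 1
  bit 8: 0 → 1
  bit 9: 0 → 1
  bit 10: 0 → 1
  bit 11: 1 → 0
= 100100011110


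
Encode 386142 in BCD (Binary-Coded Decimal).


Each digit → 4-bit binary:
  3 → 0011
  8 → 1000
  6 → 0110
  1 → 0001
  4 → 0100
  2 → 0010
= 0011 1000 0110 0001 0100 0010


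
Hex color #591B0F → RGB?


Hex: #591B0F
R = 59₁₆ = 89
G = 1B₁₆ = 27
B = 0F₁₆ = 15
= RGB(89, 27, 15)


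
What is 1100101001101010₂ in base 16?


Group into 4-bit nibbles: 1100101001101010
  1100 = C
  1010 = A
  0110 = 6
  1010 = A
= 0xCA6A


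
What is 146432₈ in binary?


Each octal digit → 3 binary bits:
  1 = 001
  4 = 100
  6 = 110
  4 = 100
  3 = 011
  2 = 010
Concatenate: 001 100 110 100 011 010
= 001100110100011010


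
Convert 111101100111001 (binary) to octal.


Group into 3-bit groups: 111101100111001
  111 = 7
  101 = 5
  100 = 4
  111 = 7
  001 = 1
= 0o75471


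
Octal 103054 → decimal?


Positional values:
Position 0: 4 × 8^0 = 4
Position 1: 5 × 8^1 = 40
Position 2: 0 × 8^2 = 0
Position 3: 3 × 8^3 = 1536
Position 4: 0 × 8^4 = 0
Position 5: 1 × 8^5 = 32768
Sum = 4 + 40 + 0 + 1536 + 0 + 32768
= 34348


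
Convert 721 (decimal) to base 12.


Divide by 12 repeatedly:
721 ÷ 12 = 60 remainder 1
60 ÷ 12 = 5 remainder 0
5 ÷ 12 = 0 remainder 5
Reading remainders bottom-up:
= 501


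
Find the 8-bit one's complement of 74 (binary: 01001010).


Original: 01001010
Invert all bits:
  bit 0: 0 → 1
  bit 1: 1 → 0
  bit 2: 0 → 1
  bit 3: 0 → 1
  bit 4: 1 → 0
  bit 5: 0 → 1
  bit 6: 1 → 0
  bit 7: 0 → 1
= 10110101


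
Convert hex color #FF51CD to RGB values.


Hex: #FF51CD
R = FF₁₆ = 255
G = 51₁₆ = 81
B = CD₁₆ = 205
= RGB(255, 81, 205)


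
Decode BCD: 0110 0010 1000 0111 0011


Each 4-bit group → digit:
  0110 → 6
  0010 → 2
  1000 → 8
  0111 → 7
  0011 → 3
= 62873


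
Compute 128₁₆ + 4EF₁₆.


Align and add column by column (LSB to MSB, each column mod 16 with carry):
  0128
+ 04EF
  ----
  col 0: 8(8) + F(15) + 0 (carry in) = 23 → 7(7), carry out 1
  col 1: 2(2) + E(14) + 1 (carry in) = 17 → 1(1), carry out 1
  col 2: 1(1) + 4(4) + 1 (carry in) = 6 → 6(6), carry out 0
  col 3: 0(0) + 0(0) + 0 (carry in) = 0 → 0(0), carry out 0
Reading digits MSB→LSB: 0617
Strip leading zeros: 617
= 0x617


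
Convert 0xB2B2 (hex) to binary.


Each hex digit → 4 binary bits:
  B = 1011
  2 = 0010
  B = 1011
  2 = 0010
Concatenate: 1011 0010 1011 0010
= 1011001010110010


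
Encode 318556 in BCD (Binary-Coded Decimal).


Each digit → 4-bit binary:
  3 → 0011
  1 → 0001
  8 → 1000
  5 → 0101
  5 → 0101
  6 → 0110
= 0011 0001 1000 0101 0101 0110


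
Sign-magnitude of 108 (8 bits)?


Sign bit: 0 (positive)
Magnitude: 108 = 1101100
= 01101100


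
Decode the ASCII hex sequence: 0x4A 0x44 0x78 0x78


Codes (hex): 0x4A 0x44 0x78 0x78
Per-code ASCII lookup:
  0x4A = 74  (range 65-90: uppercase, 74 - 65 = 9) → 'J'
  0x44 = 68  (range 65-90: uppercase, 68 - 65 = 3) → 'D'
  0x78 = 120  (range 97-122: lowercase, 120 - 97 = 23) → 'x'
  0x78 = 120  (range 97-122: lowercase, 120 - 97 = 23) → 'x'
= 'JDxx'


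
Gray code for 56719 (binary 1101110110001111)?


Binary: 1101110110001111
Gray code: G = B XOR (B >> 1)
B >> 1 = 0110111011000111
1101110110001111 XOR 0110111011000111:
  1 XOR 0 = 1
  1 XOR 1 = 0
  0 XOR 1 = 1
  1 XOR 0 = 1
  1 XOR 1 = 0
  1 XOR 1 = 0
  0 XOR 1 = 1
  1 XOR 0 = 1
  1 XOR 1 = 0
  0 XOR 1 = 1
  0 XOR 0 = 0
  0 XOR 0 = 0
  1 XOR 0 = 1
  1 XOR 1 = 0
  1 XOR 1 = 0
  1 XOR 1 = 0
= 1011001101001000


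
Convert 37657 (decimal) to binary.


Divide by 2 repeatedly:
37657 ÷ 2 = 18828 remainder 1
18828 ÷ 2 = 9414 remainder 0
9414 ÷ 2 = 4707 remainder 0
4707 ÷ 2 = 2353 remainder 1
2353 ÷ 2 = 1176 remainder 1
1176 ÷ 2 = 588 remainder 0
588 ÷ 2 = 294 remainder 0
294 ÷ 2 = 147 remainder 0
147 ÷ 2 = 73 remainder 1
73 ÷ 2 = 36 remainder 1
36 ÷ 2 = 18 remainder 0
18 ÷ 2 = 9 remainder 0
9 ÷ 2 = 4 remainder 1
4 ÷ 2 = 2 remainder 0
2 ÷ 2 = 1 remainder 0
1 ÷ 2 = 0 remainder 1
Reading remainders bottom-up:
= 1001001100011001


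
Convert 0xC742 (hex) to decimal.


Positional values:
Position 0: 2 × 16^0 = 2 × 1 = 2
Position 1: 4 × 16^1 = 4 × 16 = 64
Position 2: 7 × 16^2 = 7 × 256 = 1792
Position 3: C × 16^3 = 12 × 4096 = 49152
Sum = 2 + 64 + 1792 + 49152
= 51010


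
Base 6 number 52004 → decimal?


Positional values (base 6):
  4 × 6^0 = 4 × 1 = 4
  0 × 6^1 = 0 × 6 = 0
  0 × 6^2 = 0 × 36 = 0
  2 × 6^3 = 2 × 216 = 432
  5 × 6^4 = 5 × 1296 = 6480
Sum = 4 + 0 + 0 + 432 + 6480
= 6916


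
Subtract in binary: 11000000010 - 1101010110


Align and subtract column by column (LSB to MSB, borrowing when needed):
  11000000010
- 01101010110
  -----------
  col 0: (0 - 0 borrow-in) - 0 → 0 - 0 = 0, borrow out 0
  col 1: (1 - 0 borrow-in) - 1 → 1 - 1 = 0, borrow out 0
  col 2: (0 - 0 borrow-in) - 1 → borrow from next column: (0+2) - 1 = 1, borrow out 1
  col 3: (0 - 1 borrow-in) - 0 → borrow from next column: (-1+2) - 0 = 1, borrow out 1
  col 4: (0 - 1 borrow-in) - 1 → borrow from next column: (-1+2) - 1 = 0, borrow out 1
  col 5: (0 - 1 borrow-in) - 0 → borrow from next column: (-1+2) - 0 = 1, borrow out 1
  col 6: (0 - 1 borrow-in) - 1 → borrow from next column: (-1+2) - 1 = 0, borrow out 1
  col 7: (0 - 1 borrow-in) - 0 → borrow from next column: (-1+2) - 0 = 1, borrow out 1
  col 8: (0 - 1 borrow-in) - 1 → borrow from next column: (-1+2) - 1 = 0, borrow out 1
  col 9: (1 - 1 borrow-in) - 1 → borrow from next column: (0+2) - 1 = 1, borrow out 1
  col 10: (1 - 1 borrow-in) - 0 → 0 - 0 = 0, borrow out 0
Reading bits MSB→LSB: 01010101100
Strip leading zeros: 1010101100
= 1010101100


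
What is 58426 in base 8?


Divide by 8 repeatedly:
58426 ÷ 8 = 7303 remainder 2
7303 ÷ 8 = 912 remainder 7
912 ÷ 8 = 114 remainder 0
114 ÷ 8 = 14 remainder 2
14 ÷ 8 = 1 remainder 6
1 ÷ 8 = 0 remainder 1
Reading remainders bottom-up:
= 0o162072


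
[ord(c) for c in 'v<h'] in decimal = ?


String: 'v<h'  (3 characters)
Per-character ASCII lookup:
  'v': lowercase starts at 97: 'v' = 97 + 21 = 118
  '<': special character: '<' = 60
  'h': lowercase starts at 97: 'h' = 97 + 7 = 104
= 118 60 104


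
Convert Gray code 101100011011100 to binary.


Gray code: 101100011011100
MSB stays the same: 1
Each subsequent bit = prev_binary XOR current_gray:
  B[1] = 1 XOR 0 = 1
  B[2] = 1 XOR 1 = 0
  B[3] = 0 XOR 1 = 1
  B[4] = 1 XOR 0 = 1
  B[5] = 1 XOR 0 = 1
  B[6] = 1 XOR 0 = 1
  B[7] = 1 XOR 1 = 0
  B[8] = 0 XOR 1 = 1
  B[9] = 1 XOR 0 = 1
  B[10] = 1 XOR 1 = 0
  B[11] = 0 XOR 1 = 1
  B[12] = 1 XOR 1 = 0
  B[13] = 0 XOR 0 = 0
  B[14] = 0 XOR 0 = 0
= 110111101101000 (28520 decimal)


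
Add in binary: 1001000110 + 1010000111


Align and add column by column (LSB to MSB, carry propagating):
  01001000110
+ 01010000111
  -----------
  col 0: 0 + 1 + 0 (carry in) = 1 → bit 1, carry out 0
  col 1: 1 + 1 + 0 (carry in) = 2 → bit 0, carry out 1
  col 2: 1 + 1 + 1 (carry in) = 3 → bit 1, carry out 1
  col 3: 0 + 0 + 1 (carry in) = 1 → bit 1, carry out 0
  col 4: 0 + 0 + 0 (carry in) = 0 → bit 0, carry out 0
  col 5: 0 + 0 + 0 (carry in) = 0 → bit 0, carry out 0
  col 6: 1 + 0 + 0 (carry in) = 1 → bit 1, carry out 0
  col 7: 0 + 1 + 0 (carry in) = 1 → bit 1, carry out 0
  col 8: 0 + 0 + 0 (carry in) = 0 → bit 0, carry out 0
  col 9: 1 + 1 + 0 (carry in) = 2 → bit 0, carry out 1
  col 10: 0 + 0 + 1 (carry in) = 1 → bit 1, carry out 0
Reading bits MSB→LSB: 10011001101
Strip leading zeros: 10011001101
= 10011001101


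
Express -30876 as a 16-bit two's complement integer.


Original: 0111100010011100
Step 1 - Invert all bits: 1000011101100011
Step 2 - Add 1: 1000011101100011 + 1
= 1000011101100100 (represents -30876)


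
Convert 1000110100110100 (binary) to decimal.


Positional values:
Bit 2: 1 × 2^2 = 4
Bit 4: 1 × 2^4 = 16
Bit 5: 1 × 2^5 = 32
Bit 8: 1 × 2^8 = 256
Bit 10: 1 × 2^10 = 1024
Bit 11: 1 × 2^11 = 2048
Bit 15: 1 × 2^15 = 32768
Sum = 4 + 16 + 32 + 256 + 1024 + 2048 + 32768
= 36148


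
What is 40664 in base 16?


Divide by 16 repeatedly:
40664 ÷ 16 = 2541 remainder 8 (8)
2541 ÷ 16 = 158 remainder 13 (D)
158 ÷ 16 = 9 remainder 14 (E)
9 ÷ 16 = 0 remainder 9 (9)
Reading remainders bottom-up:
= 0x9ED8


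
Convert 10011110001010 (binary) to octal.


Group into 3-bit groups: 010011110001010
  010 = 2
  011 = 3
  110 = 6
  001 = 1
  010 = 2
= 0o23612


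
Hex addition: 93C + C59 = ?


Align and add column by column (LSB to MSB, each column mod 16 with carry):
  093C
+ 0C59
  ----
  col 0: C(12) + 9(9) + 0 (carry in) = 21 → 5(5), carry out 1
  col 1: 3(3) + 5(5) + 1 (carry in) = 9 → 9(9), carry out 0
  col 2: 9(9) + C(12) + 0 (carry in) = 21 → 5(5), carry out 1
  col 3: 0(0) + 0(0) + 1 (carry in) = 1 → 1(1), carry out 0
Reading digits MSB→LSB: 1595
Strip leading zeros: 1595
= 0x1595


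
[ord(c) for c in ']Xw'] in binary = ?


String: ']Xw'  (3 characters)
Per-character ASCII lookup:
  ']': special character: ']' = 93 → 1011101
  'X': uppercase starts at 65: 'X' = 65 + 23 = 88 → 1011000
  'w': lowercase starts at 97: 'w' = 97 + 22 = 119 → 1110111
= 1011101 1011000 1110111


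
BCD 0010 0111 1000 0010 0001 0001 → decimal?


Each 4-bit group → digit:
  0010 → 2
  0111 → 7
  1000 → 8
  0010 → 2
  0001 → 1
  0001 → 1
= 278211


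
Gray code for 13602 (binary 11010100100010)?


Binary: 11010100100010
Gray code: G = B XOR (B >> 1)
B >> 1 = 01101010010001
11010100100010 XOR 01101010010001:
  1 XOR 0 = 1
  1 XOR 1 = 0
  0 XOR 1 = 1
  1 XOR 0 = 1
  0 XOR 1 = 1
  1 XOR 0 = 1
  0 XOR 1 = 1
  0 XOR 0 = 0
  1 XOR 0 = 1
  0 XOR 1 = 1
  0 XOR 0 = 0
  0 XOR 0 = 0
  1 XOR 0 = 1
  0 XOR 1 = 1
= 10111110110011


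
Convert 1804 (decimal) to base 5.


Divide by 5 repeatedly:
1804 ÷ 5 = 360 remainder 4
360 ÷ 5 = 72 remainder 0
72 ÷ 5 = 14 remainder 2
14 ÷ 5 = 2 remainder 4
2 ÷ 5 = 0 remainder 2
Reading remainders bottom-up:
= 24204


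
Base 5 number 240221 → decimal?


Positional values (base 5):
  1 × 5^0 = 1 × 1 = 1
  2 × 5^1 = 2 × 5 = 10
  2 × 5^2 = 2 × 25 = 50
  0 × 5^3 = 0 × 125 = 0
  4 × 5^4 = 4 × 625 = 2500
  2 × 5^5 = 2 × 3125 = 6250
Sum = 1 + 10 + 50 + 0 + 2500 + 6250
= 8811


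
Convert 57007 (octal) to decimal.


Positional values:
Position 0: 7 × 8^0 = 7
Position 1: 0 × 8^1 = 0
Position 2: 0 × 8^2 = 0
Position 3: 7 × 8^3 = 3584
Position 4: 5 × 8^4 = 20480
Sum = 7 + 0 + 0 + 3584 + 20480
= 24071


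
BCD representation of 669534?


Each digit → 4-bit binary:
  6 → 0110
  6 → 0110
  9 → 1001
  5 → 0101
  3 → 0011
  4 → 0100
= 0110 0110 1001 0101 0011 0100


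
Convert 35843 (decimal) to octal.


Divide by 8 repeatedly:
35843 ÷ 8 = 4480 remainder 3
4480 ÷ 8 = 560 remainder 0
560 ÷ 8 = 70 remainder 0
70 ÷ 8 = 8 remainder 6
8 ÷ 8 = 1 remainder 0
1 ÷ 8 = 0 remainder 1
Reading remainders bottom-up:
= 0o106003


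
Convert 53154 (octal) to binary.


Each octal digit → 3 binary bits:
  5 = 101
  3 = 011
  1 = 001
  5 = 101
  4 = 100
Concatenate: 101 011 001 101 100
= 101011001101100


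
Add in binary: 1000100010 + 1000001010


Align and add column by column (LSB to MSB, carry propagating):
  01000100010
+ 01000001010
  -----------
  col 0: 0 + 0 + 0 (carry in) = 0 → bit 0, carry out 0
  col 1: 1 + 1 + 0 (carry in) = 2 → bit 0, carry out 1
  col 2: 0 + 0 + 1 (carry in) = 1 → bit 1, carry out 0
  col 3: 0 + 1 + 0 (carry in) = 1 → bit 1, carry out 0
  col 4: 0 + 0 + 0 (carry in) = 0 → bit 0, carry out 0
  col 5: 1 + 0 + 0 (carry in) = 1 → bit 1, carry out 0
  col 6: 0 + 0 + 0 (carry in) = 0 → bit 0, carry out 0
  col 7: 0 + 0 + 0 (carry in) = 0 → bit 0, carry out 0
  col 8: 0 + 0 + 0 (carry in) = 0 → bit 0, carry out 0
  col 9: 1 + 1 + 0 (carry in) = 2 → bit 0, carry out 1
  col 10: 0 + 0 + 1 (carry in) = 1 → bit 1, carry out 0
Reading bits MSB→LSB: 10000101100
Strip leading zeros: 10000101100
= 10000101100


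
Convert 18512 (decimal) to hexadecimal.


Divide by 16 repeatedly:
18512 ÷ 16 = 1157 remainder 0 (0)
1157 ÷ 16 = 72 remainder 5 (5)
72 ÷ 16 = 4 remainder 8 (8)
4 ÷ 16 = 0 remainder 4 (4)
Reading remainders bottom-up:
= 0x4850


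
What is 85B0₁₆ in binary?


Each hex digit → 4 binary bits:
  8 = 1000
  5 = 0101
  B = 1011
  0 = 0000
Concatenate: 1000 0101 1011 0000
= 1000010110110000


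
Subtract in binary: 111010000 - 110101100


Align and subtract column by column (LSB to MSB, borrowing when needed):
  111010000
- 110101100
  ---------
  col 0: (0 - 0 borrow-in) - 0 → 0 - 0 = 0, borrow out 0
  col 1: (0 - 0 borrow-in) - 0 → 0 - 0 = 0, borrow out 0
  col 2: (0 - 0 borrow-in) - 1 → borrow from next column: (0+2) - 1 = 1, borrow out 1
  col 3: (0 - 1 borrow-in) - 1 → borrow from next column: (-1+2) - 1 = 0, borrow out 1
  col 4: (1 - 1 borrow-in) - 0 → 0 - 0 = 0, borrow out 0
  col 5: (0 - 0 borrow-in) - 1 → borrow from next column: (0+2) - 1 = 1, borrow out 1
  col 6: (1 - 1 borrow-in) - 0 → 0 - 0 = 0, borrow out 0
  col 7: (1 - 0 borrow-in) - 1 → 1 - 1 = 0, borrow out 0
  col 8: (1 - 0 borrow-in) - 1 → 1 - 1 = 0, borrow out 0
Reading bits MSB→LSB: 000100100
Strip leading zeros: 100100
= 100100


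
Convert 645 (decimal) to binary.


Divide by 2 repeatedly:
645 ÷ 2 = 322 remainder 1
322 ÷ 2 = 161 remainder 0
161 ÷ 2 = 80 remainder 1
80 ÷ 2 = 40 remainder 0
40 ÷ 2 = 20 remainder 0
20 ÷ 2 = 10 remainder 0
10 ÷ 2 = 5 remainder 0
5 ÷ 2 = 2 remainder 1
2 ÷ 2 = 1 remainder 0
1 ÷ 2 = 0 remainder 1
Reading remainders bottom-up:
= 1010000101


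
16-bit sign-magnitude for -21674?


Sign bit: 1 (negative)
Magnitude: 21674 = 101010010101010
= 1101010010101010


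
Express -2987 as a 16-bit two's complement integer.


Original: 0000101110101011
Step 1 - Invert all bits: 1111010001010100
Step 2 - Add 1: 1111010001010100 + 1
= 1111010001010101 (represents -2987)


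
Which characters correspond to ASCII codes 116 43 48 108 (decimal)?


Codes (decimal): 116 43 48 108
Per-code ASCII lookup:
  116  (range 97-122: lowercase, 116 - 97 = 19) → 't'
  43  (special character) → '+'
  48  (range 48-57: digits, 48 - 48 = 0) → '0'
  108  (range 97-122: lowercase, 108 - 97 = 11) → 'l'
= 't+0l'


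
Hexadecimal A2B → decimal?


Positional values:
Position 0: B × 16^0 = 11 × 1 = 11
Position 1: 2 × 16^1 = 2 × 16 = 32
Position 2: A × 16^2 = 10 × 256 = 2560
Sum = 11 + 32 + 2560
= 2603


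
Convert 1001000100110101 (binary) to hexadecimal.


Group into 4-bit nibbles: 1001000100110101
  1001 = 9
  0001 = 1
  0011 = 3
  0101 = 5
= 0x9135


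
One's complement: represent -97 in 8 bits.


Original: 01100001
Invert all bits:
  bit 0: 0 → 1
  bit 1: 1 → 0
  bit 2: 1 → 0
  bit 3: 0 → 1
  bit 4: 0 → 1
  bit 5: 0 → 1
  bit 6: 0 → 1
  bit 7: 1 → 0
= 10011110


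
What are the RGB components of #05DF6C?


Hex: #05DF6C
R = 05₁₆ = 5
G = DF₁₆ = 223
B = 6C₁₆ = 108
= RGB(5, 223, 108)


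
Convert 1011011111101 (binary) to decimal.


Positional values:
Bit 0: 1 × 2^0 = 1
Bit 2: 1 × 2^2 = 4
Bit 3: 1 × 2^3 = 8
Bit 4: 1 × 2^4 = 16
Bit 5: 1 × 2^5 = 32
Bit 6: 1 × 2^6 = 64
Bit 7: 1 × 2^7 = 128
Bit 9: 1 × 2^9 = 512
Bit 10: 1 × 2^10 = 1024
Bit 12: 1 × 2^12 = 4096
Sum = 1 + 4 + 8 + 16 + 32 + 64 + 128 + 512 + 1024 + 4096
= 5885


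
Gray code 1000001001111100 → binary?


Gray code: 1000001001111100
MSB stays the same: 1
Each subsequent bit = prev_binary XOR current_gray:
  B[1] = 1 XOR 0 = 1
  B[2] = 1 XOR 0 = 1
  B[3] = 1 XOR 0 = 1
  B[4] = 1 XOR 0 = 1
  B[5] = 1 XOR 0 = 1
  B[6] = 1 XOR 1 = 0
  B[7] = 0 XOR 0 = 0
  B[8] = 0 XOR 0 = 0
  B[9] = 0 XOR 1 = 1
  B[10] = 1 XOR 1 = 0
  B[11] = 0 XOR 1 = 1
  B[12] = 1 XOR 1 = 0
  B[13] = 0 XOR 1 = 1
  B[14] = 1 XOR 0 = 1
  B[15] = 1 XOR 0 = 1
= 1111110001010111 (64599 decimal)


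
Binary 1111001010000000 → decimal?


Positional values:
Bit 7: 1 × 2^7 = 128
Bit 9: 1 × 2^9 = 512
Bit 12: 1 × 2^12 = 4096
Bit 13: 1 × 2^13 = 8192
Bit 14: 1 × 2^14 = 16384
Bit 15: 1 × 2^15 = 32768
Sum = 128 + 512 + 4096 + 8192 + 16384 + 32768
= 62080


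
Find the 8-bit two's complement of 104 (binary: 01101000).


Original: 01101000
Step 1 - Invert all bits: 10010111
Step 2 - Add 1: 10010111 + 1
= 10011000 (represents -104)


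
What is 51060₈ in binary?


Each octal digit → 3 binary bits:
  5 = 101
  1 = 001
  0 = 000
  6 = 110
  0 = 000
Concatenate: 101 001 000 110 000
= 101001000110000


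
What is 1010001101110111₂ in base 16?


Group into 4-bit nibbles: 1010001101110111
  1010 = A
  0011 = 3
  0111 = 7
  0111 = 7
= 0xA377


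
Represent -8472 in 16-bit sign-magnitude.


Sign bit: 1 (negative)
Magnitude: 8472 = 010000100011000
= 1010000100011000


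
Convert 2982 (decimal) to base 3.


Divide by 3 repeatedly:
2982 ÷ 3 = 994 remainder 0
994 ÷ 3 = 331 remainder 1
331 ÷ 3 = 110 remainder 1
110 ÷ 3 = 36 remainder 2
36 ÷ 3 = 12 remainder 0
12 ÷ 3 = 4 remainder 0
4 ÷ 3 = 1 remainder 1
1 ÷ 3 = 0 remainder 1
Reading remainders bottom-up:
= 11002110


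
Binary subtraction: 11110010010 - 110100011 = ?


Align and subtract column by column (LSB to MSB, borrowing when needed):
  11110010010
- 00110100011
  -----------
  col 0: (0 - 0 borrow-in) - 1 → borrow from next column: (0+2) - 1 = 1, borrow out 1
  col 1: (1 - 1 borrow-in) - 1 → borrow from next column: (0+2) - 1 = 1, borrow out 1
  col 2: (0 - 1 borrow-in) - 0 → borrow from next column: (-1+2) - 0 = 1, borrow out 1
  col 3: (0 - 1 borrow-in) - 0 → borrow from next column: (-1+2) - 0 = 1, borrow out 1
  col 4: (1 - 1 borrow-in) - 0 → 0 - 0 = 0, borrow out 0
  col 5: (0 - 0 borrow-in) - 1 → borrow from next column: (0+2) - 1 = 1, borrow out 1
  col 6: (0 - 1 borrow-in) - 0 → borrow from next column: (-1+2) - 0 = 1, borrow out 1
  col 7: (1 - 1 borrow-in) - 1 → borrow from next column: (0+2) - 1 = 1, borrow out 1
  col 8: (1 - 1 borrow-in) - 1 → borrow from next column: (0+2) - 1 = 1, borrow out 1
  col 9: (1 - 1 borrow-in) - 0 → 0 - 0 = 0, borrow out 0
  col 10: (1 - 0 borrow-in) - 0 → 1 - 0 = 1, borrow out 0
Reading bits MSB→LSB: 10111101111
Strip leading zeros: 10111101111
= 10111101111


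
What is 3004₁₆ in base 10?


Positional values:
Position 0: 4 × 16^0 = 4 × 1 = 4
Position 1: 0 × 16^1 = 0 × 16 = 0
Position 2: 0 × 16^2 = 0 × 256 = 0
Position 3: 3 × 16^3 = 3 × 4096 = 12288
Sum = 4 + 0 + 0 + 12288
= 12292


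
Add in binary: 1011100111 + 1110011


Align and add column by column (LSB to MSB, carry propagating):
  01011100111
+ 00001110011
  -----------
  col 0: 1 + 1 + 0 (carry in) = 2 → bit 0, carry out 1
  col 1: 1 + 1 + 1 (carry in) = 3 → bit 1, carry out 1
  col 2: 1 + 0 + 1 (carry in) = 2 → bit 0, carry out 1
  col 3: 0 + 0 + 1 (carry in) = 1 → bit 1, carry out 0
  col 4: 0 + 1 + 0 (carry in) = 1 → bit 1, carry out 0
  col 5: 1 + 1 + 0 (carry in) = 2 → bit 0, carry out 1
  col 6: 1 + 1 + 1 (carry in) = 3 → bit 1, carry out 1
  col 7: 1 + 0 + 1 (carry in) = 2 → bit 0, carry out 1
  col 8: 0 + 0 + 1 (carry in) = 1 → bit 1, carry out 0
  col 9: 1 + 0 + 0 (carry in) = 1 → bit 1, carry out 0
  col 10: 0 + 0 + 0 (carry in) = 0 → bit 0, carry out 0
Reading bits MSB→LSB: 01101011010
Strip leading zeros: 1101011010
= 1101011010


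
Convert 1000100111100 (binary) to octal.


Group into 3-bit groups: 001000100111100
  001 = 1
  000 = 0
  100 = 4
  111 = 7
  100 = 4
= 0o10474


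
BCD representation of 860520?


Each digit → 4-bit binary:
  8 → 1000
  6 → 0110
  0 → 0000
  5 → 0101
  2 → 0010
  0 → 0000
= 1000 0110 0000 0101 0010 0000


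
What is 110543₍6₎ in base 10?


Positional values (base 6):
  3 × 6^0 = 3 × 1 = 3
  4 × 6^1 = 4 × 6 = 24
  5 × 6^2 = 5 × 36 = 180
  0 × 6^3 = 0 × 216 = 0
  1 × 6^4 = 1 × 1296 = 1296
  1 × 6^5 = 1 × 7776 = 7776
Sum = 3 + 24 + 180 + 0 + 1296 + 7776
= 9279


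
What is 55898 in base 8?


Divide by 8 repeatedly:
55898 ÷ 8 = 6987 remainder 2
6987 ÷ 8 = 873 remainder 3
873 ÷ 8 = 109 remainder 1
109 ÷ 8 = 13 remainder 5
13 ÷ 8 = 1 remainder 5
1 ÷ 8 = 0 remainder 1
Reading remainders bottom-up:
= 0o155132
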